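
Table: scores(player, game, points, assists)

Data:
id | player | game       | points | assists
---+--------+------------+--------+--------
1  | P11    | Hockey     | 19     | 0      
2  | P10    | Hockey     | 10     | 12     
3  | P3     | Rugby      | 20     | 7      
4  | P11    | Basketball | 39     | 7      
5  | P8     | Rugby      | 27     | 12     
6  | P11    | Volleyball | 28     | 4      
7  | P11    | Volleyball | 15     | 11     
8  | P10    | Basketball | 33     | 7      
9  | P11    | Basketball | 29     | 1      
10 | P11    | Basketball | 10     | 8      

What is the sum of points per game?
SELECT game, SUM(points) as result
FROM scores
GROUP BY game

Result:
  Basketball: 111
  Hockey: 29
  Rugby: 47
  Volleyball: 43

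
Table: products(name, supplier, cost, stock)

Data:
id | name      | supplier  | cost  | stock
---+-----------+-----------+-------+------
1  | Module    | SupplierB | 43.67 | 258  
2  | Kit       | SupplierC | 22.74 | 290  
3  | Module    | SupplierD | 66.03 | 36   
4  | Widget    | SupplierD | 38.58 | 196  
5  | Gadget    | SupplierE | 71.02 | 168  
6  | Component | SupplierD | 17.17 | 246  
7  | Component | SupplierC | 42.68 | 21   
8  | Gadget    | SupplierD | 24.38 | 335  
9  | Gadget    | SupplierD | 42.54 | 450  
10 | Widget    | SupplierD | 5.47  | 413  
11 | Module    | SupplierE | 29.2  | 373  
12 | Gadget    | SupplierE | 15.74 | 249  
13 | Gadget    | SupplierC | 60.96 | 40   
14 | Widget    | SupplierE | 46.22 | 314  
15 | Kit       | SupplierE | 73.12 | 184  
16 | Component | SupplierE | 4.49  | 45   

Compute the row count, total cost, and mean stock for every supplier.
SELECT supplier,
       COUNT(*) as cnt,
       SUM(cost) as total_cost,
       AVG(stock) as avg_stock
FROM products
GROUP BY supplier

Result:
  SupplierB: 1 records, 43.67 total cost, 258.00 avg stock
  SupplierC: 3 records, 126.38 total cost, 117.00 avg stock
  SupplierD: 6 records, 194.17 total cost, 279.33 avg stock
  SupplierE: 6 records, 239.79 total cost, 222.17 avg stock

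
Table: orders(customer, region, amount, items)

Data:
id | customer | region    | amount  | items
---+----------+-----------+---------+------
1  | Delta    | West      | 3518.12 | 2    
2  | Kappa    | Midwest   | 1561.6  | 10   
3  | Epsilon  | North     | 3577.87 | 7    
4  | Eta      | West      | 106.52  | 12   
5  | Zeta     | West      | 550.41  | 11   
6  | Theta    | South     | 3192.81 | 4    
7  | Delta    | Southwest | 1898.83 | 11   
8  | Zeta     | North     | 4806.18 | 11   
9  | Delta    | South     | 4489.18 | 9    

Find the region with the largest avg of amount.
SELECT region, AVG(amount) as val
FROM orders
GROUP BY region
ORDER BY val DESC
LIMIT 1

Result: North with avg(amount) = 4192.03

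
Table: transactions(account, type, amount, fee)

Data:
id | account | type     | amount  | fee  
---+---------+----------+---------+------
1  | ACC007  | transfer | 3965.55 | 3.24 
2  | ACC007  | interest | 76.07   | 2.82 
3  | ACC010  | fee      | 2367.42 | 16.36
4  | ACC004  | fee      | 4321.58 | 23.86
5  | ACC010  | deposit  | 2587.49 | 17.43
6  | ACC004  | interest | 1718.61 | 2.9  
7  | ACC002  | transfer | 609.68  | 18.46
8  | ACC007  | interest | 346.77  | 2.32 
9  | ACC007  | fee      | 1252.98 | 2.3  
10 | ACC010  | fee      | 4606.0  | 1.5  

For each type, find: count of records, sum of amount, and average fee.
SELECT type,
       COUNT(*) as cnt,
       SUM(amount) as total_amount,
       AVG(fee) as avg_fee
FROM transactions
GROUP BY type

Result:
  deposit: 1 records, 2587.49 total amount, 17.43 avg fee
  fee: 4 records, 12547.98 total amount, 11.01 avg fee
  interest: 3 records, 2141.45 total amount, 2.68 avg fee
  transfer: 2 records, 4575.23 total amount, 10.85 avg fee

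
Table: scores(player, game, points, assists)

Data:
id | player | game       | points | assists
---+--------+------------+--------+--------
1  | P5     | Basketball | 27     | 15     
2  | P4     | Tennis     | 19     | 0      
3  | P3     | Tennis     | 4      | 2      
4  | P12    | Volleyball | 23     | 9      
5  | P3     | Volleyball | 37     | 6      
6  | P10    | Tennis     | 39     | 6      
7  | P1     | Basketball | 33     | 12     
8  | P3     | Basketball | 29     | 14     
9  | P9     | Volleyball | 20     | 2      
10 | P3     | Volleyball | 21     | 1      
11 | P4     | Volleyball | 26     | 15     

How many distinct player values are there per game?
SELECT game, COUNT(DISTINCT player)
FROM scores
GROUP BY game

Result:
  Basketball: 3 distinct
  Tennis: 3 distinct
  Volleyball: 4 distinct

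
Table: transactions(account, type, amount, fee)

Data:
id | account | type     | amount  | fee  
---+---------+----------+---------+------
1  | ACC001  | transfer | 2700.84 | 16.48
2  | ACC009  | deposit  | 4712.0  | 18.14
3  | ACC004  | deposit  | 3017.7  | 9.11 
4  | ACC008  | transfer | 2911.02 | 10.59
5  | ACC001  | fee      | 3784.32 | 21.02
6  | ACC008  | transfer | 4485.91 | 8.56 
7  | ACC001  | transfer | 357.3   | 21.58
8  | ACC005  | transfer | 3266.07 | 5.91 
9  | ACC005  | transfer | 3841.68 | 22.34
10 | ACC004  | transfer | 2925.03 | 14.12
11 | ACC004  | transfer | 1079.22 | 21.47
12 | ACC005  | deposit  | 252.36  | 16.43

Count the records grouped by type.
SELECT type, COUNT(*) as count
FROM transactions
GROUP BY type

Result:
  deposit: 3
  fee: 1
  transfer: 8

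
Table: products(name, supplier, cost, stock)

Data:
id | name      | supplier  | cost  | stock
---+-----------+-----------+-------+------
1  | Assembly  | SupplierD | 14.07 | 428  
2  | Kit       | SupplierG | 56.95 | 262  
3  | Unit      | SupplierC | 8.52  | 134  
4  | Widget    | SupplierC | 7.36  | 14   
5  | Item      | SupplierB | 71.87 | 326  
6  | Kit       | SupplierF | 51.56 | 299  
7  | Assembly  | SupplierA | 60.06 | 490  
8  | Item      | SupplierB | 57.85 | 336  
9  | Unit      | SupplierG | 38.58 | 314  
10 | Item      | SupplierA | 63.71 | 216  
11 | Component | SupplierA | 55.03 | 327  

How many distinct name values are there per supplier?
SELECT supplier, COUNT(DISTINCT name)
FROM products
GROUP BY supplier

Result:
  SupplierA: 3 distinct
  SupplierB: 1 distinct
  SupplierC: 2 distinct
  SupplierD: 1 distinct
  SupplierF: 1 distinct
  SupplierG: 2 distinct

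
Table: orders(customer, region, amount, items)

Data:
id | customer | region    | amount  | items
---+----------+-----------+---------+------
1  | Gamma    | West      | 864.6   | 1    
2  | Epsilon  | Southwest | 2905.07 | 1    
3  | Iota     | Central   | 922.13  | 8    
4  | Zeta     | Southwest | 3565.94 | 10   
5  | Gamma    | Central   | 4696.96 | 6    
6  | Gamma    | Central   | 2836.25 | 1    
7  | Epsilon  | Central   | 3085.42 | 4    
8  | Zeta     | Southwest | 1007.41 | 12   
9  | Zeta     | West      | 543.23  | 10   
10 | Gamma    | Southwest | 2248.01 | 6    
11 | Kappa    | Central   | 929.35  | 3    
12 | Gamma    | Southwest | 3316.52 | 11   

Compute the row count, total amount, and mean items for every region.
SELECT region,
       COUNT(*) as cnt,
       SUM(amount) as total_amount,
       AVG(items) as avg_items
FROM orders
GROUP BY region

Result:
  Central: 5 records, 12470.11 total amount, 4.40 avg items
  Southwest: 5 records, 13042.95 total amount, 8.00 avg items
  West: 2 records, 1407.83 total amount, 5.50 avg items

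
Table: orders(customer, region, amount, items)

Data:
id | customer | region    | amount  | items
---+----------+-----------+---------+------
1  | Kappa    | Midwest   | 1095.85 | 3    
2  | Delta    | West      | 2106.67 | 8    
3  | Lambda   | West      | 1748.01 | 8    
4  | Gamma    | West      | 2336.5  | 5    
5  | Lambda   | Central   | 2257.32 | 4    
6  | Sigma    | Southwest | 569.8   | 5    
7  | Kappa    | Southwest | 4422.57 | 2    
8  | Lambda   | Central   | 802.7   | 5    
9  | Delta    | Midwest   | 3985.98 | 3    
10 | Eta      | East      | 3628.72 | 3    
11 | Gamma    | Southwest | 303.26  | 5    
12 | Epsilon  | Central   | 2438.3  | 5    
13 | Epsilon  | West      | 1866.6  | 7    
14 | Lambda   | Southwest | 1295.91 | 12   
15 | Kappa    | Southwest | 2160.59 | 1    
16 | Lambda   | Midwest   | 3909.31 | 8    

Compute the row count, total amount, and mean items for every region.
SELECT region,
       COUNT(*) as cnt,
       SUM(amount) as total_amount,
       AVG(items) as avg_items
FROM orders
GROUP BY region

Result:
  Central: 3 records, 5498.32 total amount, 4.67 avg items
  East: 1 records, 3628.72 total amount, 3.00 avg items
  Midwest: 3 records, 8991.14 total amount, 4.67 avg items
  Southwest: 5 records, 8752.13 total amount, 5.00 avg items
  West: 4 records, 8057.78 total amount, 7.00 avg items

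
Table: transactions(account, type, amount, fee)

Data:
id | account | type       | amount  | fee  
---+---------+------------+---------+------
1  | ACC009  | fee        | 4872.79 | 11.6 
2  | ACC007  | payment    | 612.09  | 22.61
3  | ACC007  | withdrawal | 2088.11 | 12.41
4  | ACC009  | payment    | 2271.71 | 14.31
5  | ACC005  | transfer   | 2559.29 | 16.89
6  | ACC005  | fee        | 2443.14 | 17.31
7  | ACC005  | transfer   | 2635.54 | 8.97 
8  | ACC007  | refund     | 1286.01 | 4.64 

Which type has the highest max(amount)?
SELECT type, MAX(amount) as val
FROM transactions
GROUP BY type
ORDER BY val DESC
LIMIT 1

Result: fee with max(amount) = 4872.79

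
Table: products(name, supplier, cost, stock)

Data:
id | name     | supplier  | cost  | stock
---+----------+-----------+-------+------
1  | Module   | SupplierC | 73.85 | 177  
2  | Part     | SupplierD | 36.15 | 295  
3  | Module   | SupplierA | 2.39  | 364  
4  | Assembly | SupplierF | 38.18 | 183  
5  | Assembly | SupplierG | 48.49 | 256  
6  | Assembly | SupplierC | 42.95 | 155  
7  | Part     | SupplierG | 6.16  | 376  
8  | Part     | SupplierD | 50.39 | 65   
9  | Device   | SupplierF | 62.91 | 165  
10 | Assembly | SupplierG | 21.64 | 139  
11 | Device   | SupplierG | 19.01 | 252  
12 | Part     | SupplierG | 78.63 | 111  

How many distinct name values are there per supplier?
SELECT supplier, COUNT(DISTINCT name)
FROM products
GROUP BY supplier

Result:
  SupplierA: 1 distinct
  SupplierC: 2 distinct
  SupplierD: 1 distinct
  SupplierF: 2 distinct
  SupplierG: 3 distinct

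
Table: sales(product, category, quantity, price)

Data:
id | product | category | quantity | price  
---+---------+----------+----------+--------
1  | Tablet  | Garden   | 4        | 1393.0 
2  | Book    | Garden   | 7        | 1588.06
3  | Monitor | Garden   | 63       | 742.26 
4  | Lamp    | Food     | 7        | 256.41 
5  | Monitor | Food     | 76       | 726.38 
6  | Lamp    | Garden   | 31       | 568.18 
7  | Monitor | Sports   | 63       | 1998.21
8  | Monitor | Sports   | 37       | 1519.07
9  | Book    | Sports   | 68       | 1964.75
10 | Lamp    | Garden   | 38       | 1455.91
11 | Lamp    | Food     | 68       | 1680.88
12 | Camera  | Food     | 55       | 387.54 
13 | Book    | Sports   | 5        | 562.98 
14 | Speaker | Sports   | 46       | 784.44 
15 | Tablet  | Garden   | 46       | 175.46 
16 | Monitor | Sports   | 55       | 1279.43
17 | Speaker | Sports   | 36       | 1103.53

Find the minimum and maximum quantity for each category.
SELECT category, MIN(quantity), MAX(quantity)
FROM sales
GROUP BY category

Result:
  Food: min=7, max=76
  Garden: min=4, max=63
  Sports: min=5, max=68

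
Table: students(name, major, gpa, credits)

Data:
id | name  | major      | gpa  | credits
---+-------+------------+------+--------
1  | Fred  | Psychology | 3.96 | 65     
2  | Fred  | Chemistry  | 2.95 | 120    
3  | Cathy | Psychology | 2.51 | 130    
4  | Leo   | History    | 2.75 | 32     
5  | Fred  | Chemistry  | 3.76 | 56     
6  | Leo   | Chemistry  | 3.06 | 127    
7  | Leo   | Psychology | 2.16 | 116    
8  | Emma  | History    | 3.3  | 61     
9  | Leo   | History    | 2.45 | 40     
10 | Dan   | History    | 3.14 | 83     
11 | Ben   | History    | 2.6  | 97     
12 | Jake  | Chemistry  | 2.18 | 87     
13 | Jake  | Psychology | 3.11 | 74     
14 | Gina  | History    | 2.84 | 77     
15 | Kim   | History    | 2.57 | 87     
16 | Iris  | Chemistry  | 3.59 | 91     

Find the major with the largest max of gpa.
SELECT major, MAX(gpa) as val
FROM students
GROUP BY major
ORDER BY val DESC
LIMIT 1

Result: Psychology with max(gpa) = 3.96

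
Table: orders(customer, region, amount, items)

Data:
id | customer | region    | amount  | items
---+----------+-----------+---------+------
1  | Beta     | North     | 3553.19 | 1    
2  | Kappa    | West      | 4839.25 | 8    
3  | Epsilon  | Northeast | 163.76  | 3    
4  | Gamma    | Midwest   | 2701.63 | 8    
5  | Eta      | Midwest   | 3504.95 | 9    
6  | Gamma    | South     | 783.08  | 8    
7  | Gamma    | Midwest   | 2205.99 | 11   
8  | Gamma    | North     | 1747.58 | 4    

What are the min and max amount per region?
SELECT region, MIN(amount), MAX(amount)
FROM orders
GROUP BY region

Result:
  Midwest: min=2205.99, max=3504.95
  North: min=1747.58, max=3553.19
  Northeast: min=163.76, max=163.76
  South: min=783.08, max=783.08
  West: min=4839.25, max=4839.25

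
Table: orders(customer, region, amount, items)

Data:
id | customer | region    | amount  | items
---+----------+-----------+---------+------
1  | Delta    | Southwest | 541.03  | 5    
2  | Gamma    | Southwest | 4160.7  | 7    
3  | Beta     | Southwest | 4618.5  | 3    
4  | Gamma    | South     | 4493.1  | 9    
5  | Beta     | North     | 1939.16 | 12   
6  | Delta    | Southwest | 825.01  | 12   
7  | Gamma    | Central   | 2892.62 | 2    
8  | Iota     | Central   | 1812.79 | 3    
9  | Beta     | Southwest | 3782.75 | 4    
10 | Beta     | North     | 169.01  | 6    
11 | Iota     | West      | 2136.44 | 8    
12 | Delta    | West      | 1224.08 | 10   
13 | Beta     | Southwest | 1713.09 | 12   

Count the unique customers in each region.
SELECT region, COUNT(DISTINCT customer)
FROM orders
GROUP BY region

Result:
  Central: 2 distinct
  North: 1 distinct
  South: 1 distinct
  Southwest: 3 distinct
  West: 2 distinct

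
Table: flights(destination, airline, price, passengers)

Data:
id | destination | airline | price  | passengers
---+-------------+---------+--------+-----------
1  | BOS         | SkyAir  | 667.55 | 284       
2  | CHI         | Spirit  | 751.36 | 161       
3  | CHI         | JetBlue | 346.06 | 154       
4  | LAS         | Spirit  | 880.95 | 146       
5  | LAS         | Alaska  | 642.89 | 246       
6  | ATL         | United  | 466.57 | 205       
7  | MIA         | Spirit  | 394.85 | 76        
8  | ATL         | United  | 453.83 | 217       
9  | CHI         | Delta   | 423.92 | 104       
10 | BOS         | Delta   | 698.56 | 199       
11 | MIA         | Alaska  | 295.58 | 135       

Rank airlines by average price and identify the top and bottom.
SELECT airline, AVG(price)
FROM flights
GROUP BY airline
ORDER BY AVG(price)

All groups:
  JetBlue: 346.06
  United: 460.20
  Alaska: 469.24
  Delta: 561.24
  SkyAir: 667.55
  Spirit: 675.72

Highest: Spirit (675.72)
Lowest: JetBlue (346.06)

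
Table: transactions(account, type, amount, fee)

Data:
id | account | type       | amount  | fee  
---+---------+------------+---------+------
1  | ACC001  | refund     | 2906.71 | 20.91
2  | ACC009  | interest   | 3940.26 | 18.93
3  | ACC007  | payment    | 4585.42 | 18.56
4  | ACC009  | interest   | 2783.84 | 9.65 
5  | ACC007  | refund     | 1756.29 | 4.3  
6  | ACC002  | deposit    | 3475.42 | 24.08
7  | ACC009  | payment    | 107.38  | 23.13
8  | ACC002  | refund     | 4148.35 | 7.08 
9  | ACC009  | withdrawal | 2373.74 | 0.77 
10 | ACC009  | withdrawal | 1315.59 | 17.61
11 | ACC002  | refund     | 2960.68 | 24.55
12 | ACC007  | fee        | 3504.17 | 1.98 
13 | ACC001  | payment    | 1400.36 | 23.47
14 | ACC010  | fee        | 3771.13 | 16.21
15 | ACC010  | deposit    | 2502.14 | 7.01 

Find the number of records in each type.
SELECT type, COUNT(*) as count
FROM transactions
GROUP BY type

Result:
  deposit: 2
  fee: 2
  interest: 2
  payment: 3
  refund: 4
  withdrawal: 2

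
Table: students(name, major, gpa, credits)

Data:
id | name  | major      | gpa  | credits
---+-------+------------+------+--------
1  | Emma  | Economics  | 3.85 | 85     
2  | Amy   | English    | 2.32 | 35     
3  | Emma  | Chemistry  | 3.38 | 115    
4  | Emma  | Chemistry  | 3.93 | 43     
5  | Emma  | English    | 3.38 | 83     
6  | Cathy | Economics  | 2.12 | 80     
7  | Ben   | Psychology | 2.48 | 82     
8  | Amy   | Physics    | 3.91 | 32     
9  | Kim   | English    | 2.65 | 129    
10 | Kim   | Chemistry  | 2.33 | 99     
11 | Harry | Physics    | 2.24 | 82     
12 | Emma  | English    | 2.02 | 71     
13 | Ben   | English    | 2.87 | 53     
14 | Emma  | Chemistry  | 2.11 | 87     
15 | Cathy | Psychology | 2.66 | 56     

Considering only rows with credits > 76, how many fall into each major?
SELECT major, COUNT(*)
FROM students
WHERE credits > 76
GROUP BY major

Note: WHERE filters rows before grouping.

Result:
  Chemistry: 3
  Economics: 2
  English: 2
  Physics: 1
  Psychology: 1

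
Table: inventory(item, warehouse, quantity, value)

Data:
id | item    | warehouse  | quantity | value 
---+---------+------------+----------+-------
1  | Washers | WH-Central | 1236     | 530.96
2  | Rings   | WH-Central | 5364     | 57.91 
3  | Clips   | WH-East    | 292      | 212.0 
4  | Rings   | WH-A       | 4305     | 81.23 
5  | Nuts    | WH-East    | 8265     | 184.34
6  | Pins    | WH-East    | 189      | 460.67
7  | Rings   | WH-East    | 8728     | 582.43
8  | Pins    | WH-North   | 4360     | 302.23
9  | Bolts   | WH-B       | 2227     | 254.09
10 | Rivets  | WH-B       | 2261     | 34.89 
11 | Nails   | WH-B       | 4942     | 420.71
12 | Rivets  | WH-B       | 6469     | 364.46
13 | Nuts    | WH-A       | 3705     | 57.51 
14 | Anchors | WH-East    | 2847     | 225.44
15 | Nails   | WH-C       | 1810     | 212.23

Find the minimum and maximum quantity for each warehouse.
SELECT warehouse, MIN(quantity), MAX(quantity)
FROM inventory
GROUP BY warehouse

Result:
  WH-A: min=3705, max=4305
  WH-B: min=2227, max=6469
  WH-C: min=1810, max=1810
  WH-Central: min=1236, max=5364
  WH-East: min=189, max=8728
  WH-North: min=4360, max=4360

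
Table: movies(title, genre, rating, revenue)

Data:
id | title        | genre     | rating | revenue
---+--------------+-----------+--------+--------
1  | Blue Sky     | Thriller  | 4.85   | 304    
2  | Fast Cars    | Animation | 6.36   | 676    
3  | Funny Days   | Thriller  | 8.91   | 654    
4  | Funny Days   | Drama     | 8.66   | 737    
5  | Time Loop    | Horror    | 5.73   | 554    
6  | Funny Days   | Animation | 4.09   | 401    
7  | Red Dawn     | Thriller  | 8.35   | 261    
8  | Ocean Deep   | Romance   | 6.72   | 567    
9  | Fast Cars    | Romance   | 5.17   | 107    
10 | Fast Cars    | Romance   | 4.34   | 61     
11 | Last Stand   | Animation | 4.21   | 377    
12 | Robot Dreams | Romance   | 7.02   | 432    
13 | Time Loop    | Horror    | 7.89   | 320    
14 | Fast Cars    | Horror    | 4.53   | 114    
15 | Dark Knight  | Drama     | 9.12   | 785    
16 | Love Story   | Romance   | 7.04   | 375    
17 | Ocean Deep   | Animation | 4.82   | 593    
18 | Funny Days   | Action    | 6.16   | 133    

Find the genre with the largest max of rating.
SELECT genre, MAX(rating) as val
FROM movies
GROUP BY genre
ORDER BY val DESC
LIMIT 1

Result: Drama with max(rating) = 9.12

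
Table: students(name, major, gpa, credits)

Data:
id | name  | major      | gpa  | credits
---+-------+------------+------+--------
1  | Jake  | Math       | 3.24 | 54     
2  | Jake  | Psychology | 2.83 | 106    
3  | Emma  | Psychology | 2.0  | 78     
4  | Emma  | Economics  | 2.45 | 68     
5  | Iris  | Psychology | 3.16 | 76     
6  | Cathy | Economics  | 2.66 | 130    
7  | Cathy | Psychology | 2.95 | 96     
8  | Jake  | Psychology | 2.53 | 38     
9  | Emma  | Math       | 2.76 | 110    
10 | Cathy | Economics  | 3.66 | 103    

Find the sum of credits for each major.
SELECT major, SUM(credits) as result
FROM students
GROUP BY major

Result:
  Economics: 301
  Math: 164
  Psychology: 394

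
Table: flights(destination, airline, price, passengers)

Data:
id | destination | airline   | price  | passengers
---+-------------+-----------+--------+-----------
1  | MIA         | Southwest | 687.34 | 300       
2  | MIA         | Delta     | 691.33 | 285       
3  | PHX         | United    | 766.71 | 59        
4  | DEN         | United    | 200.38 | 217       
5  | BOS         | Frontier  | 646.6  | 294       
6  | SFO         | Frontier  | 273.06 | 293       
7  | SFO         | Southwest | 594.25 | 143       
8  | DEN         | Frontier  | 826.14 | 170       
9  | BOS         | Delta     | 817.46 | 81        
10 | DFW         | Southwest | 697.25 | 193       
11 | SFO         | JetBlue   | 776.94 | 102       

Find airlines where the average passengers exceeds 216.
SELECT airline, AVG(passengers)
FROM flights
GROUP BY airline
HAVING AVG(passengers) > 216

Result:
  Frontier: avg=252.33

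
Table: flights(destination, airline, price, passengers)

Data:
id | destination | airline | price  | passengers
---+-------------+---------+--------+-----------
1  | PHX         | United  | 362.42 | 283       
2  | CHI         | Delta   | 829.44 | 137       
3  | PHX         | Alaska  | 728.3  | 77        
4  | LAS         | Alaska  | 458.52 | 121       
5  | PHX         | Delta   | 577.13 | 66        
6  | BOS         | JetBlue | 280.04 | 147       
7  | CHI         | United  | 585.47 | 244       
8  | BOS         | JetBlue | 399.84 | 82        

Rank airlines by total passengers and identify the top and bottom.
SELECT airline, SUM(passengers)
FROM flights
GROUP BY airline
ORDER BY SUM(passengers)

All groups:
  Alaska: 198
  Delta: 203
  JetBlue: 229
  United: 527

Highest: United (527)
Lowest: Alaska (198)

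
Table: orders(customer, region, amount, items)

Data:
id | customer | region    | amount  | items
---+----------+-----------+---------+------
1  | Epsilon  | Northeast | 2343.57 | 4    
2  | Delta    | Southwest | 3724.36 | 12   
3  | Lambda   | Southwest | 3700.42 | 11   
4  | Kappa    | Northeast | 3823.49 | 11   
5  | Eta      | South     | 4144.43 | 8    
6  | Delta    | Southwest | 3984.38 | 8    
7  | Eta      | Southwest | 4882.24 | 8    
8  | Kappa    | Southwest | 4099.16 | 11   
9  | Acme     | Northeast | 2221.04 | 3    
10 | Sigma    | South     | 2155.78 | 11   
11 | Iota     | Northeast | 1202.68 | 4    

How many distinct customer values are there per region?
SELECT region, COUNT(DISTINCT customer)
FROM orders
GROUP BY region

Result:
  Northeast: 4 distinct
  South: 2 distinct
  Southwest: 4 distinct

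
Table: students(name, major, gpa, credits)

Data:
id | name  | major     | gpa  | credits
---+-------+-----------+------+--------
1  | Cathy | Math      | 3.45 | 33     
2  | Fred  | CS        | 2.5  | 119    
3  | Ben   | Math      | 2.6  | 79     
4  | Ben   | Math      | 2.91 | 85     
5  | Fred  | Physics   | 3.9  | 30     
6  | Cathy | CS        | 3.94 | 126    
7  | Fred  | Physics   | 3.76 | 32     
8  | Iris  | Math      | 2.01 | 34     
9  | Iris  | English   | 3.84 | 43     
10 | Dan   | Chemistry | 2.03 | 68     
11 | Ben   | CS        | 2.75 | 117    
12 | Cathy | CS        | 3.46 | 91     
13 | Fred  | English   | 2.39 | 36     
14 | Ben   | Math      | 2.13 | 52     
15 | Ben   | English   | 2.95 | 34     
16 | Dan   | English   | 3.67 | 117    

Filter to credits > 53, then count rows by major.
SELECT major, COUNT(*)
FROM students
WHERE credits > 53
GROUP BY major

Note: WHERE filters rows before grouping.

Result:
  CS: 4
  Chemistry: 1
  English: 1
  Math: 2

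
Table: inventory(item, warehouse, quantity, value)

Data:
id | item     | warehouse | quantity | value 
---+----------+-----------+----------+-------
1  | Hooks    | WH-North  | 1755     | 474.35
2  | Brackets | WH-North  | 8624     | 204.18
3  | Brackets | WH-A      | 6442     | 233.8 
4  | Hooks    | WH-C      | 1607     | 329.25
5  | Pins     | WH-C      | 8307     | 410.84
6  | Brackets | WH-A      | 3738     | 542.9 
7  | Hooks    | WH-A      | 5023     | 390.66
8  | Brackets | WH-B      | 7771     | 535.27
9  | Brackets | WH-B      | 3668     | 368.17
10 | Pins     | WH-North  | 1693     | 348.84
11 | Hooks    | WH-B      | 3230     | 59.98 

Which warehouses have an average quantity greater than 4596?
SELECT warehouse, AVG(quantity)
FROM inventory
GROUP BY warehouse
HAVING AVG(quantity) > 4596

Result:
  WH-A: avg=5067.67
  WH-B: avg=4889.67
  WH-C: avg=4957.00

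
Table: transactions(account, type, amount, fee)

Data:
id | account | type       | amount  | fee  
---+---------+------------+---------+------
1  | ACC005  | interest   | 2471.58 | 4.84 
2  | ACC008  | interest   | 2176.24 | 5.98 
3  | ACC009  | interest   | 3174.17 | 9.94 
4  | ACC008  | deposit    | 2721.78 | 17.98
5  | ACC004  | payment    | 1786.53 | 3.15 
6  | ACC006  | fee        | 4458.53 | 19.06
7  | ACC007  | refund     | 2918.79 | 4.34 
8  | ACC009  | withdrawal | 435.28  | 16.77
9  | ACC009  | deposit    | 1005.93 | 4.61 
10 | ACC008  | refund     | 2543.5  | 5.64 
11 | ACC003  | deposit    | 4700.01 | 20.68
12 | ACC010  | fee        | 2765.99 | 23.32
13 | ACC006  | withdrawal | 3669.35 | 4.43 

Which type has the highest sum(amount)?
SELECT type, SUM(amount) as val
FROM transactions
GROUP BY type
ORDER BY val DESC
LIMIT 1

Result: deposit with sum(amount) = 8427.72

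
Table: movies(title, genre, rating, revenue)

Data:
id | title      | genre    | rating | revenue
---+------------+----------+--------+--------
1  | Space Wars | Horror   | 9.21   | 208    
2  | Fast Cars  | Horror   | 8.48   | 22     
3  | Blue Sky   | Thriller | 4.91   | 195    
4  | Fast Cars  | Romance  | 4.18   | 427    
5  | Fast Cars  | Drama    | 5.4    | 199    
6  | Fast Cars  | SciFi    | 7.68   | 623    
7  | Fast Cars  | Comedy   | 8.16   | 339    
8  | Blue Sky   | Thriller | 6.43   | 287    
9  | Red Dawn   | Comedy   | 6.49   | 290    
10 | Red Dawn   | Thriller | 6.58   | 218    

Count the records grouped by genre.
SELECT genre, COUNT(*) as count
FROM movies
GROUP BY genre

Result:
  Comedy: 2
  Drama: 1
  Horror: 2
  Romance: 1
  SciFi: 1
  Thriller: 3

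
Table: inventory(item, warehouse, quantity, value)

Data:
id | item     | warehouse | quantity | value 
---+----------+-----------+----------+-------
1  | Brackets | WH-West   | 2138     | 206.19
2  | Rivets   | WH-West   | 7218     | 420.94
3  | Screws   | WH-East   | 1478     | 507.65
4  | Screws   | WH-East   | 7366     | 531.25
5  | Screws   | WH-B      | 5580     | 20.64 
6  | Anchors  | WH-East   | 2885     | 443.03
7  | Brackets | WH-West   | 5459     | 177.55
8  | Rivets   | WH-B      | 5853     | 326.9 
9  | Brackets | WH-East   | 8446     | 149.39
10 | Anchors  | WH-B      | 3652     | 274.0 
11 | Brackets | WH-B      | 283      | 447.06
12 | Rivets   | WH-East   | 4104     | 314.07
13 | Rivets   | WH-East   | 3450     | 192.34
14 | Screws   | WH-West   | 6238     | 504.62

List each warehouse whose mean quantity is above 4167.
SELECT warehouse, AVG(quantity)
FROM inventory
GROUP BY warehouse
HAVING AVG(quantity) > 4167

Result:
  WH-East: avg=4621.50
  WH-West: avg=5263.25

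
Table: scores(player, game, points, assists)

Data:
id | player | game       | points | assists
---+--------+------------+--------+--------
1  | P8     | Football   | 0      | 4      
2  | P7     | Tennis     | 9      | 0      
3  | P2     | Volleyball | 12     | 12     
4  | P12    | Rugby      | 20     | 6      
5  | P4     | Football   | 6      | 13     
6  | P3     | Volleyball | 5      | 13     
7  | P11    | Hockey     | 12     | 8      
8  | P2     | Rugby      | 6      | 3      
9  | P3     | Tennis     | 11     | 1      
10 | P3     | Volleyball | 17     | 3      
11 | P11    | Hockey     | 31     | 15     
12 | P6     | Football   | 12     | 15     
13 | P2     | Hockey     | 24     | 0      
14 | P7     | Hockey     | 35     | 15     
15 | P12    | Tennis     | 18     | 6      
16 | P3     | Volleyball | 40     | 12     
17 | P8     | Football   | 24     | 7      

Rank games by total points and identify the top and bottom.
SELECT game, SUM(points)
FROM scores
GROUP BY game
ORDER BY SUM(points)

All groups:
  Rugby: 26
  Tennis: 38
  Football: 42
  Volleyball: 74
  Hockey: 102

Highest: Hockey (102)
Lowest: Rugby (26)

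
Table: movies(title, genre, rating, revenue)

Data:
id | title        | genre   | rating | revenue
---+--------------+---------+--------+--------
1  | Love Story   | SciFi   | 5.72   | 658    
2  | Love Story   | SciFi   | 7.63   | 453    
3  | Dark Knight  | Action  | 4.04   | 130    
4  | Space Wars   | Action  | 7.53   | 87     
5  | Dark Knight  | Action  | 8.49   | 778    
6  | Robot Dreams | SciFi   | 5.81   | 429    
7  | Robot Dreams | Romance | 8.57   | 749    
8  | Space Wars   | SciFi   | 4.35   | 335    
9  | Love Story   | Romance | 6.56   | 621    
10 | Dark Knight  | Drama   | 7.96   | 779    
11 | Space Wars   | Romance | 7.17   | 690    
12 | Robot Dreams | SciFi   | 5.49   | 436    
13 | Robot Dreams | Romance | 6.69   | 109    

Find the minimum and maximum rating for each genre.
SELECT genre, MIN(rating), MAX(rating)
FROM movies
GROUP BY genre

Result:
  Action: min=4.04, max=8.49
  Drama: min=7.96, max=7.96
  Romance: min=6.56, max=8.57
  SciFi: min=4.35, max=7.63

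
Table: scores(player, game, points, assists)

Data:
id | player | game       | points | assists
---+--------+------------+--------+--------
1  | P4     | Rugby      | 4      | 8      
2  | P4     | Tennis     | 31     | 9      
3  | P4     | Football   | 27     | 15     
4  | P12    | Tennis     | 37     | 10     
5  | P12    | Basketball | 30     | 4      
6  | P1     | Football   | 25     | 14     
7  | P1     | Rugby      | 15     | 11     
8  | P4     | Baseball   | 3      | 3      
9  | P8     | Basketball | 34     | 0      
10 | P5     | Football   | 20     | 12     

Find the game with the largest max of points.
SELECT game, MAX(points) as val
FROM scores
GROUP BY game
ORDER BY val DESC
LIMIT 1

Result: Tennis with max(points) = 37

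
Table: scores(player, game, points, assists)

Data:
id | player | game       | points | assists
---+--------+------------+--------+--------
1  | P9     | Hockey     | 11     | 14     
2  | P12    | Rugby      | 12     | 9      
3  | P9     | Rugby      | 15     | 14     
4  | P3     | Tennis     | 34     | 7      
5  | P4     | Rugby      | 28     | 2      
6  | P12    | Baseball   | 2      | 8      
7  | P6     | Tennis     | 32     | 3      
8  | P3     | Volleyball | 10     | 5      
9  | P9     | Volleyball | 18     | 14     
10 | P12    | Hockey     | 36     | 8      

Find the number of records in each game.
SELECT game, COUNT(*) as count
FROM scores
GROUP BY game

Result:
  Baseball: 1
  Hockey: 2
  Rugby: 3
  Tennis: 2
  Volleyball: 2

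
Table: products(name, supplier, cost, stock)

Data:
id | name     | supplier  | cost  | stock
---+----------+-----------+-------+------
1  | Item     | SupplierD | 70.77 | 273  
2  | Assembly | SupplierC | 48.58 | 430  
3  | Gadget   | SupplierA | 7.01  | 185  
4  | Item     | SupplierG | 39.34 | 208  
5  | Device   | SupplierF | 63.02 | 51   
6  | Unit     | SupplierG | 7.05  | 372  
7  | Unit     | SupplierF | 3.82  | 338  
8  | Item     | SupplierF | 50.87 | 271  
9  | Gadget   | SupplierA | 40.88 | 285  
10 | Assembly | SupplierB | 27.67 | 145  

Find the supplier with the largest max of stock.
SELECT supplier, MAX(stock) as val
FROM products
GROUP BY supplier
ORDER BY val DESC
LIMIT 1

Result: SupplierC with max(stock) = 430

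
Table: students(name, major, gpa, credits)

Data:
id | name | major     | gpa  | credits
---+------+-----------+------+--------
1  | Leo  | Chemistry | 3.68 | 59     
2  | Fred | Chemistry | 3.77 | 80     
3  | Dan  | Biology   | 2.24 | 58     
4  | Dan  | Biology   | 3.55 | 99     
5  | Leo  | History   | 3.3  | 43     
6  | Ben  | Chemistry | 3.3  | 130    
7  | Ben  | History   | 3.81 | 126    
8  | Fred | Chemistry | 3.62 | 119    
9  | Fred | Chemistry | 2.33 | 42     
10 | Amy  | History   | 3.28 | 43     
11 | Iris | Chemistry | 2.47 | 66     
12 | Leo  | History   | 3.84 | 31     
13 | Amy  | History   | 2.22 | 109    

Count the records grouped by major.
SELECT major, COUNT(*) as count
FROM students
GROUP BY major

Result:
  Biology: 2
  Chemistry: 6
  History: 5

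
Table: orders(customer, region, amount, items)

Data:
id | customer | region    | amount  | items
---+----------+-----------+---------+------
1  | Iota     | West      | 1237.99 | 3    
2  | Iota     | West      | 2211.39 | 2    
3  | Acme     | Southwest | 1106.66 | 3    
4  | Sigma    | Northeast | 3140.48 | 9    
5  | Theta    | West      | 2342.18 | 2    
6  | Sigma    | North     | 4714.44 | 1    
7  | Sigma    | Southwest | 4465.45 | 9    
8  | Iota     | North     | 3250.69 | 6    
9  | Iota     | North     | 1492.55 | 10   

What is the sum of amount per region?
SELECT region, SUM(amount) as result
FROM orders
GROUP BY region

Result:
  North: 9457.68
  Northeast: 3140.48
  Southwest: 5572.11
  West: 5791.56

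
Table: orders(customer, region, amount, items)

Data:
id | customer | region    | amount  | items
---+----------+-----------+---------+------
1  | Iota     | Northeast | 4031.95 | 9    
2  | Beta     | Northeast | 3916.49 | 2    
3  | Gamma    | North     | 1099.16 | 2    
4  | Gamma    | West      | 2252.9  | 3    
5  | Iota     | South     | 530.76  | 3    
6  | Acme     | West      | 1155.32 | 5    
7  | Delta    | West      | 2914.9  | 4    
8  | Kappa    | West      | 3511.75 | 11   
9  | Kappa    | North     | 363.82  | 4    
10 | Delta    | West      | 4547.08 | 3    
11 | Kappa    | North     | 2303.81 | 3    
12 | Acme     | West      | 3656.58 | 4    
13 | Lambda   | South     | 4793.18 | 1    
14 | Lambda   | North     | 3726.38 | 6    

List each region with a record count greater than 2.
SELECT region, COUNT(*) as cnt
FROM orders
GROUP BY region
HAVING COUNT(*) > 2

Result:
  North: 4
  West: 6

Note: HAVING filters groups after aggregation, WHERE filters rows before.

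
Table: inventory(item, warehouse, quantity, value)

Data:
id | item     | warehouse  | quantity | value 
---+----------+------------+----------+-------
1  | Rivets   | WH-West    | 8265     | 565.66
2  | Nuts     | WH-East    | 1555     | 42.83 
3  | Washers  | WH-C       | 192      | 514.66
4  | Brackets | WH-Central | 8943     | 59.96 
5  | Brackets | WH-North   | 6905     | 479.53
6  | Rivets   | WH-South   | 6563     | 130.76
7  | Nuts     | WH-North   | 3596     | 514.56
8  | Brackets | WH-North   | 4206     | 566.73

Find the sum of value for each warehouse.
SELECT warehouse, SUM(value) as result
FROM inventory
GROUP BY warehouse

Result:
  WH-C: 514.66
  WH-Central: 59.96
  WH-East: 42.83
  WH-North: 1560.82
  WH-South: 130.76
  WH-West: 565.66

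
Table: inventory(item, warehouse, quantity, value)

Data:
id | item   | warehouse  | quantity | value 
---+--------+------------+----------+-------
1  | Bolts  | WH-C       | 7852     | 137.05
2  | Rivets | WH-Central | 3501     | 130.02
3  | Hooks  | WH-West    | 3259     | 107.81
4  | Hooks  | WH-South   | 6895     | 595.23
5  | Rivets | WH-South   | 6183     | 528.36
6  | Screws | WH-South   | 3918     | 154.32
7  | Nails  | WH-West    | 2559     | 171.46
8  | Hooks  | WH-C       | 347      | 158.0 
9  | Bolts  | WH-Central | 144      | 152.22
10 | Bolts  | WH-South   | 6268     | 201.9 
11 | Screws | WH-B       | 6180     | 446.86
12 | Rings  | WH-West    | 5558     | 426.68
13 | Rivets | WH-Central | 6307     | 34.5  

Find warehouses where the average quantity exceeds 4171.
SELECT warehouse, AVG(quantity)
FROM inventory
GROUP BY warehouse
HAVING AVG(quantity) > 4171

Result:
  WH-B: avg=6180.00
  WH-South: avg=5816.00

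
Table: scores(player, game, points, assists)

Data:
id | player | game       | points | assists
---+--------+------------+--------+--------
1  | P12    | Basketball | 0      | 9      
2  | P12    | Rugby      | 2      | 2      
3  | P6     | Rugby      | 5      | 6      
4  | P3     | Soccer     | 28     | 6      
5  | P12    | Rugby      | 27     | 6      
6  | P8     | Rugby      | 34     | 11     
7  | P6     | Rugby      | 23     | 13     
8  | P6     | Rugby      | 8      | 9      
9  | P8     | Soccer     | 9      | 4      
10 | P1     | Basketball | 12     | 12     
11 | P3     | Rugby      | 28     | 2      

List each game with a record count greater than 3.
SELECT game, COUNT(*) as cnt
FROM scores
GROUP BY game
HAVING COUNT(*) > 3

Result:
  Rugby: 7

Note: HAVING filters groups after aggregation, WHERE filters rows before.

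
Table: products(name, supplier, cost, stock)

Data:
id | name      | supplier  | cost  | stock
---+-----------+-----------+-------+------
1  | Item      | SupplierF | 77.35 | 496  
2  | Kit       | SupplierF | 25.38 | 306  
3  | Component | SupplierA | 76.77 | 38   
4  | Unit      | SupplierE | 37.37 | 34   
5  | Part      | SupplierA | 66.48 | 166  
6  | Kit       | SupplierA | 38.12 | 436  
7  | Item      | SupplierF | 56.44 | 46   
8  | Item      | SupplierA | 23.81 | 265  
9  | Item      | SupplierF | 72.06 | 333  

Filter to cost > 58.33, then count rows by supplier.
SELECT supplier, COUNT(*)
FROM products
WHERE cost > 58.33
GROUP BY supplier

Note: WHERE filters rows before grouping.

Result:
  SupplierA: 2
  SupplierF: 2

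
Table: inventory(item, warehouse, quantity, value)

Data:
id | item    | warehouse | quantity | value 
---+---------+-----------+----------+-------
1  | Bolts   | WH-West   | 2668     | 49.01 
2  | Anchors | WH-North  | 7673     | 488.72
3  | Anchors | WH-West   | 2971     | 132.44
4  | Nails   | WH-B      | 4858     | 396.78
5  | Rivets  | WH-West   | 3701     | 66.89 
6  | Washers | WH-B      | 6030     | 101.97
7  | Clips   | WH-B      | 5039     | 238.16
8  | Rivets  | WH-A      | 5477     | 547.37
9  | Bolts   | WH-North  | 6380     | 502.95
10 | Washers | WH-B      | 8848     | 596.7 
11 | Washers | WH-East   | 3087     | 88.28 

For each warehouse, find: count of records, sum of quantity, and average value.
SELECT warehouse,
       COUNT(*) as cnt,
       SUM(quantity) as total_quantity,
       AVG(value) as avg_value
FROM inventory
GROUP BY warehouse

Result:
  WH-A: 1 records, 5477 total quantity, 547.37 avg value
  WH-B: 4 records, 24775 total quantity, 333.40 avg value
  WH-East: 1 records, 3087 total quantity, 88.28 avg value
  WH-North: 2 records, 14053 total quantity, 495.84 avg value
  WH-West: 3 records, 9340 total quantity, 82.78 avg value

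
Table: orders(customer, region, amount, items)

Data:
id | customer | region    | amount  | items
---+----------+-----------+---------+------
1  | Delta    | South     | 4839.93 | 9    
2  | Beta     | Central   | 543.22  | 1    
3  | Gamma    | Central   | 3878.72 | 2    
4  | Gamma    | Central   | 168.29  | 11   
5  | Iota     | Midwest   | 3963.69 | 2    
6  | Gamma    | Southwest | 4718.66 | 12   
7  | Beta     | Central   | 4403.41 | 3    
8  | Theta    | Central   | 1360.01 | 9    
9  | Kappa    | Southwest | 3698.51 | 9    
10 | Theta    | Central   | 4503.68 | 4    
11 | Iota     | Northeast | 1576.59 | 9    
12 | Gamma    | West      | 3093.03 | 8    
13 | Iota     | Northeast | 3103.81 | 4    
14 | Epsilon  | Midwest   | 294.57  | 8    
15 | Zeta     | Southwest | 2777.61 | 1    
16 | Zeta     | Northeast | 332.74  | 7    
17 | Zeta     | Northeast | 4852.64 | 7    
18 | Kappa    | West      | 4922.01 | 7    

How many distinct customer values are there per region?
SELECT region, COUNT(DISTINCT customer)
FROM orders
GROUP BY region

Result:
  Central: 3 distinct
  Midwest: 2 distinct
  Northeast: 2 distinct
  South: 1 distinct
  Southwest: 3 distinct
  West: 2 distinct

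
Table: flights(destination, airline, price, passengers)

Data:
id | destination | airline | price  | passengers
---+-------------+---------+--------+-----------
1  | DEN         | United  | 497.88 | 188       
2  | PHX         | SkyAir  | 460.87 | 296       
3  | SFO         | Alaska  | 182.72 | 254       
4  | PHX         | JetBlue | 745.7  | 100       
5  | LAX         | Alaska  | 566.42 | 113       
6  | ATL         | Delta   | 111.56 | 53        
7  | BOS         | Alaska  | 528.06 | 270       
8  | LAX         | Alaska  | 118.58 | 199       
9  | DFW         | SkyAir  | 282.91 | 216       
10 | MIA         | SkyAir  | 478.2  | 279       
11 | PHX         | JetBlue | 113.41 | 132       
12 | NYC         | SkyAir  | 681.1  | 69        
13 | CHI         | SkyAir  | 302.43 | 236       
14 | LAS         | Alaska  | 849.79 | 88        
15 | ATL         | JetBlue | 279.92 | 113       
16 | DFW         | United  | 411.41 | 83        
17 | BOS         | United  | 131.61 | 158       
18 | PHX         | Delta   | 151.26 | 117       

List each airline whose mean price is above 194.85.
SELECT airline, AVG(price)
FROM flights
GROUP BY airline
HAVING AVG(price) > 194.85

Result:
  Alaska: avg=449.11
  JetBlue: avg=379.68
  SkyAir: avg=441.10
  United: avg=346.97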